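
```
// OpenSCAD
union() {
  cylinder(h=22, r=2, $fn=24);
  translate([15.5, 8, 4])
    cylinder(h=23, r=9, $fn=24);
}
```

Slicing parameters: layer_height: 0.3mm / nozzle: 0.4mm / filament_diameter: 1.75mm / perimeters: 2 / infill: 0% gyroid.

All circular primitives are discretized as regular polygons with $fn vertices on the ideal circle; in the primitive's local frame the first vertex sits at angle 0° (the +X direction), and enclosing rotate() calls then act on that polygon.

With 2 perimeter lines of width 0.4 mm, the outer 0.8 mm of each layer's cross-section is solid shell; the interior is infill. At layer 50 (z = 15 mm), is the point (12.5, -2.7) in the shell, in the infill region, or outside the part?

outside

At z = 15 mm: the r=2 cylinder gives a regular 24-gon of circumradius 2 (constant along its height); the r=9 cylinder at (15.5, 8) contributes a regular 24-gon of circumradius 9; Combining (union): the 2 present regions are separate (no shared area or edge), so areas and boundary lengths simply add and each stays a separate island — 2 connected regions. Overall, the cross-section has 2 separate islands. The nearest boundary edge runs (15.50, -1.00)→(13.17, -0.69); distance from the point to it = 2.12 mm. The point is not inside any of the regions above, so it lies outside the cross-section (2.12 mm from the nearest boundary).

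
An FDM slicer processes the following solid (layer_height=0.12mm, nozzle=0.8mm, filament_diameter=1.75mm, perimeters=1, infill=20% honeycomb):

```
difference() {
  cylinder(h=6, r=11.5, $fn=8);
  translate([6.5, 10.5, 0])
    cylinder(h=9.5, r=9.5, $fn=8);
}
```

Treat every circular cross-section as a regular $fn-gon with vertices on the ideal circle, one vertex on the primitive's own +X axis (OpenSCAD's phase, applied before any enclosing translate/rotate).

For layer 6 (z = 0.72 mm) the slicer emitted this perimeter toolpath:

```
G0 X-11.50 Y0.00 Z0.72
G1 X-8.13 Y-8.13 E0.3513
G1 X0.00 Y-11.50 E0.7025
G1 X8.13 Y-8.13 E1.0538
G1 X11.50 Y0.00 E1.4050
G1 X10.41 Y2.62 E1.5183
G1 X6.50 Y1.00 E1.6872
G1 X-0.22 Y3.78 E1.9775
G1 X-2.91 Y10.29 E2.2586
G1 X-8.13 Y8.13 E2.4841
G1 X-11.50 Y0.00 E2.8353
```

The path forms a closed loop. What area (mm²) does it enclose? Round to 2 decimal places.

292.26 mm²

Apply the shoelace formula to the sequence of (X, Y) vertices; enclosed area = 292.26 mm².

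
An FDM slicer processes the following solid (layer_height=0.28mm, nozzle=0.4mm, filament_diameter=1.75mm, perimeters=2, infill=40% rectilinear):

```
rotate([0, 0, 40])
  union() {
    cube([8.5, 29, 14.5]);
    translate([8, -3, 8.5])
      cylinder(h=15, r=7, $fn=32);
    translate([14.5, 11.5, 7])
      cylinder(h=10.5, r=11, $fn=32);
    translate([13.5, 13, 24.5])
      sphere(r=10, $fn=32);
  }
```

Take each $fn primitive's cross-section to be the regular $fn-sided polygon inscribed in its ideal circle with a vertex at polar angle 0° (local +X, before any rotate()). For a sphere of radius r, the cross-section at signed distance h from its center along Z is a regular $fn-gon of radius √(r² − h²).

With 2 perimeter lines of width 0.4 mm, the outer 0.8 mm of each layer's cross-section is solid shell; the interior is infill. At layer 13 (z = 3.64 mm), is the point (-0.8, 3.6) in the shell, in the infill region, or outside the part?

At z = 3.64 mm: the cube (footprint 8.5×29) is included at this height; the cylinder at (8, -3) is absent (z outside [8.5, 23.5]); the cylinder at (14.5, 11.5) is absent (z outside [7, 17.5]); the sphere at (13.5, 13) is absent (|z−center|=20.860 > r=10); Taking the union: only the 8.5×29 cube is present, so the union is just that shape — 1 connected region; (rotated 40° about Z; rotation is an isometry so areas/perimeters/island counts are preserved). Overall, the cross-section is a single solid region. Undo the 40° rotation: the query point maps to (1.701, 3.272) in the un-rotated model frame. The nearest boundary edge runs (0.00, 29.00)→(0.00, 0.00); distance from the point to it = 1.70 mm. The point is inside the cross-section and 1.70 mm from the nearest boundary — more than the 0.8 mm shell width (2 × 0.4), so it's in the infill interior.

infill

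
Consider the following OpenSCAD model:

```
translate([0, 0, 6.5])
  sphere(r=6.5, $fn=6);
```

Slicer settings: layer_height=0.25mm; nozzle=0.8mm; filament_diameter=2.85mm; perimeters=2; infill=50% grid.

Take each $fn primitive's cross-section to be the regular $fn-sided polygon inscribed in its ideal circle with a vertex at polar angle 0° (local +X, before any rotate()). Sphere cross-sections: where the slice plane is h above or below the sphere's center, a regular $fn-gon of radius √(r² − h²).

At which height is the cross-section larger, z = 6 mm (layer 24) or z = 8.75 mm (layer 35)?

Layer 24 (z = 6): the r=6.5 sphere contributes a regular 6-gon of circumradius √(6.5²−0.5²) = 6.481 (area = (6/2)·6.481²·sin(360°/6) = 109.12 mm²). So its area = 109.12 mm². Layer 35 (z = 8.75): the r=6.5 sphere contributes a regular 6-gon of circumradius √(6.5²−2.25²) = 6.098 (area = (6/2)·6.098²·sin(360°/6) = 96.62 mm²). So its area = 96.62 mm². Layer 24 is larger (109.12 vs 96.62 mm²).

layer 24 (z = 6 mm)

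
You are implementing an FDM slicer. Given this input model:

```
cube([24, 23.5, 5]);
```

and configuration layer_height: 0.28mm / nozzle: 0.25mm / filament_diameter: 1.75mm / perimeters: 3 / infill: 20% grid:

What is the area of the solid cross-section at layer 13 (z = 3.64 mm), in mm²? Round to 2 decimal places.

At z = 3.64 mm: the cube is present — its section is the full 24×23.5 rectangle (area 564.00 mm²). Overall, the cross-section is a single solid region. Net area = 564.00 mm².

564.00 mm²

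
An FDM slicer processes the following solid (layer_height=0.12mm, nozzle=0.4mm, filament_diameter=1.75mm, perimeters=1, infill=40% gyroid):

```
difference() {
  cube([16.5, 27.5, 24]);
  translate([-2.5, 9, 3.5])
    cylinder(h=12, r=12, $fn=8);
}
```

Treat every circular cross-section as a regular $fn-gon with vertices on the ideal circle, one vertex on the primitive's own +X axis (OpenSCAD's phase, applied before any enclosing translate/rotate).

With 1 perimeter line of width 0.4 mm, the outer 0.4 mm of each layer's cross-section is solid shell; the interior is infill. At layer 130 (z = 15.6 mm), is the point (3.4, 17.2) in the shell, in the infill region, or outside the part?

At z = 15.6 mm: the cube (footprint 16.5×27.5) is included at this height; the cylinder at (-2.5, 9) does not reach this height (z outside [3.5, 15.5]); After the difference (first − rest): none of the subtracted shapes is present at this height, so the 16.5×27.5 cube is unchanged — 1 connected region. Overall, the cross-section is a single solid region. The nearest boundary edge runs (0.00, 27.50)→(0.00, 0.00); distance from the point to it = 3.40 mm. The point is inside the cross-section and 3.40 mm from the nearest boundary — more than the 0.4 mm shell width (1 × 0.4), so it's in the infill interior.

infill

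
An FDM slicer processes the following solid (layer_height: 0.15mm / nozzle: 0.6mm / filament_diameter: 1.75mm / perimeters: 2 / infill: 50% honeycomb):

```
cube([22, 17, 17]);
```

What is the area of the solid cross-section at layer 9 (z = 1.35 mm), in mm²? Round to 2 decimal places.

374.00 mm²

At z = 1.35 mm: the cube is present — its section is the full 22×17 rectangle (area 374.00 mm²). Overall, the cross-section is a single solid region. Net area = 374.00 mm².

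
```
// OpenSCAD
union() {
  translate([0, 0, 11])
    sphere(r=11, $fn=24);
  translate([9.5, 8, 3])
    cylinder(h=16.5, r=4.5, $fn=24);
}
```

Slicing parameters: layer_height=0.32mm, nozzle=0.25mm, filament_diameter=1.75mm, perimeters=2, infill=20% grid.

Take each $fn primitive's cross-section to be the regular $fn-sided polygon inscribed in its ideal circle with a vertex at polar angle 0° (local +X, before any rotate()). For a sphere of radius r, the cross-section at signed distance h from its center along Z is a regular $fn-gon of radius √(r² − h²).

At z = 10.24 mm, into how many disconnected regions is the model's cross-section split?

1

At z = 10.24 mm: the r=11 sphere contributes a regular 24-gon of circumradius √(11²−0.76²) = 10.974; the r=4.5 cylinder at (9.5, 8) contributes a regular 24-gon of circumradius 4.5; Combining (union): the regions partially overlap (shared area 16.12 mm²), so overlapping operands fuse into one piece — 1 connected region. The result has 1 disconnected region.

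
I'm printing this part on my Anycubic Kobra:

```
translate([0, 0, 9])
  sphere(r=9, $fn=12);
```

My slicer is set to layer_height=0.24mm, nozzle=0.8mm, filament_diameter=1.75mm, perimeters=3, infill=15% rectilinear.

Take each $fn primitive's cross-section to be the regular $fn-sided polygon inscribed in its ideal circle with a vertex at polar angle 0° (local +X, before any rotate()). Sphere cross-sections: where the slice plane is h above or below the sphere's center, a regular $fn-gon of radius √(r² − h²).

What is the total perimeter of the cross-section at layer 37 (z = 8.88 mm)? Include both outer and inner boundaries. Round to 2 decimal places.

At z = 8.88 mm: the r=9 sphere slices to a regular 12-gon of circumradius 8.999 (√(r²−h²) with h=0.12 from center) (perimeter = 2·12·8.999·sin(180°/12) = 55.90 mm). Overall, the cross-section is a single solid region. Total boundary length (outer) = 55.90 mm.

55.90 mm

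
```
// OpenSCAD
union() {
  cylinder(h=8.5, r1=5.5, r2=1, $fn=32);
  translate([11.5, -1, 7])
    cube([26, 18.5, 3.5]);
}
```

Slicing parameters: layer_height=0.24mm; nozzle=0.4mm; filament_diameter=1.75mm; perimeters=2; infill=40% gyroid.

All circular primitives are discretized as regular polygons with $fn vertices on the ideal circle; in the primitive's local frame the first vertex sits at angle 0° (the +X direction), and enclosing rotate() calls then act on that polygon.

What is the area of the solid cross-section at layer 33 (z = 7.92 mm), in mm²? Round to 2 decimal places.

486.33 mm²

At z = 7.92 mm: the cone: at t=0.932 of its height the radius interpolates to r₁+(r₂−r₁)t = 1.307, giving a regular 32-gon of that circumradius (area = (32/2)·1.307²·sin(360°/32) = 5.33 mm²); the 26×18.5 cube at (11.5, -1) contributes its full rectangle (area 481.00 mm²); Merging all regions: the 2 present regions are separate (no shared area or edge), so areas and boundary lengths simply add and each stays a separate island — area = 486.33 mm². Overall, the cross-section has 2 separate islands. Net area = 486.33 mm².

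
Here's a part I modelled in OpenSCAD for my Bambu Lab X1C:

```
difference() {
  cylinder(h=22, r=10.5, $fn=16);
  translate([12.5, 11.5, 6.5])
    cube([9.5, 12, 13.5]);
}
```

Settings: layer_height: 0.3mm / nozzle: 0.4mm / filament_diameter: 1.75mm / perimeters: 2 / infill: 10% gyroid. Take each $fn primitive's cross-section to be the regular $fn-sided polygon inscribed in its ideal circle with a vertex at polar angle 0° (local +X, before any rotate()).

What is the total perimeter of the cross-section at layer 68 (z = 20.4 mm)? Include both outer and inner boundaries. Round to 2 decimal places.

At z = 20.4 mm: the cylinder: section is a regular 16-gon, circumradius r=10.5 (perimeter = 2·16·10.500·sin(180°/16) = 65.55 mm); the cube at (12.5, 11.5) is absent (z outside [6.5, 20]); Subtracting the remaining from the first: none of the subtracted shapes is present at this height, so the r=10.5 cylinder is unchanged — boundary = 65.55 mm. Overall, the cross-section is a single solid region. Total boundary length (outer) = 65.55 mm.

65.55 mm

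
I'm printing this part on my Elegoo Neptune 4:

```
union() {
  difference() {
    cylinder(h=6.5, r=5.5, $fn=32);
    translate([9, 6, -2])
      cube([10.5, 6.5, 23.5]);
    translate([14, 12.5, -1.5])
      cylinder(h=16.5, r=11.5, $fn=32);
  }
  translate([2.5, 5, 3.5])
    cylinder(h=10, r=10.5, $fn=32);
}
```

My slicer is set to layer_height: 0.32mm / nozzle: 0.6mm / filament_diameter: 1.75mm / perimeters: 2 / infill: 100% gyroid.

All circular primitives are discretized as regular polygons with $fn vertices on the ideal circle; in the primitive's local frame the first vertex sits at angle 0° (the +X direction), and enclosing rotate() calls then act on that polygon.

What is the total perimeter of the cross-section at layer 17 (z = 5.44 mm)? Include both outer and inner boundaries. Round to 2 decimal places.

At z = 5.44 mm: the r=5.5 cylinder contributes a regular 32-gon of circumradius 5.5 (perimeter = 2·32·5.500·sin(180°/32) = 34.50 mm); the cube at (9, 6) (footprint 10.5×6.5) is included at this height (perimeter 34.00 mm); the r=11.5 cylinder at (14, 12.5) gives a regular 32-gon of circumradius 11.5 (constant along its height) (perimeter = 2·32·11.500·sin(180°/32) = 72.14 mm); Subtracting the remaining from the first: starting from the r=5.5 cylinder, the 10.5×6.5 cube at (9, 6) misses the remaining region (no effect); the r=11.5 cylinder at (14, 12.5) misses the remaining region (no effect) — boundary = 34.50 mm; the cylinder at (2.5, 5): section is a regular 32-gon, circumradius r=10.5 (perimeter = 2·32·10.500·sin(180°/32) = 65.87 mm); Taking the union: the regions partially overlap (shared area 91.59 mm²), so the edge portions inside another operand are dropped and the merged outline is re-measured after clipping — boundary = 66.27 mm. Overall, the cross-section is a single solid region. Total boundary length (outer) = 66.27 mm.

66.27 mm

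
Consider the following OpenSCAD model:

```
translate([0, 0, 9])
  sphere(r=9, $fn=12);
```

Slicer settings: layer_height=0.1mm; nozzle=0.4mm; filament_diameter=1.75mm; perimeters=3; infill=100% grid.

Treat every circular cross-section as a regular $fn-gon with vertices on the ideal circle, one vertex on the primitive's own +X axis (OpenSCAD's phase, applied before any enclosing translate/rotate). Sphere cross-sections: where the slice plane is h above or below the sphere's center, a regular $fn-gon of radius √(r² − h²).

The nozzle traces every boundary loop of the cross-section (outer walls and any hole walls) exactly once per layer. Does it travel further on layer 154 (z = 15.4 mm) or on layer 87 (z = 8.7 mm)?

Layer 154 (z = 15.4): the sphere: section is a regular 12-gon, circumradius = √(r²−h²) = √(9²−6.4²) = 6.328 (perimeter = 2·12·6.328·sin(180°/12) = 39.31 mm). So its perimeter = 39.31 mm. Layer 87 (z = 8.7): the r=9 sphere slices to a regular 12-gon of circumradius 8.995 (√(r²−h²) with h=0.3 from center) (perimeter = 2·12·8.995·sin(180°/12) = 55.87 mm). So its perimeter = 55.87 mm. Layer 87 is larger (55.87 vs 39.31 mm).

layer 87 (z = 8.7 mm)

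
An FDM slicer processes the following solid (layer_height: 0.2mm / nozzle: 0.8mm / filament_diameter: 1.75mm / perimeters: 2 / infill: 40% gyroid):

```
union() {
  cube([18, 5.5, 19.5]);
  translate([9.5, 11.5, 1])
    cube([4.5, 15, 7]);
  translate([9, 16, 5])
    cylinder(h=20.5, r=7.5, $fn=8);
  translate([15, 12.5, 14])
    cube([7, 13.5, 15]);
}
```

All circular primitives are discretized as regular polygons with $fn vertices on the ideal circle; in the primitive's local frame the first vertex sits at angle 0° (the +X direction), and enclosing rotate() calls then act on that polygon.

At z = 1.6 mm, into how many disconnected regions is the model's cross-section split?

2

At z = 1.6 mm: the cube (footprint 18×5.5) is included at this height; the 4.5×15 cube at (9.5, 11.5) contributes its full rectangle; the cylinder at (9, 16) is absent (z outside [5, 25.5]); the cube at (15, 12.5) is not intersected at this z (z outside [14, 29]); Combining (union): the 2 present regions are separate (no shared area or edge), so areas and boundary lengths simply add and each stays a separate island — 2 connected regions. The result has 2 disconnected regions.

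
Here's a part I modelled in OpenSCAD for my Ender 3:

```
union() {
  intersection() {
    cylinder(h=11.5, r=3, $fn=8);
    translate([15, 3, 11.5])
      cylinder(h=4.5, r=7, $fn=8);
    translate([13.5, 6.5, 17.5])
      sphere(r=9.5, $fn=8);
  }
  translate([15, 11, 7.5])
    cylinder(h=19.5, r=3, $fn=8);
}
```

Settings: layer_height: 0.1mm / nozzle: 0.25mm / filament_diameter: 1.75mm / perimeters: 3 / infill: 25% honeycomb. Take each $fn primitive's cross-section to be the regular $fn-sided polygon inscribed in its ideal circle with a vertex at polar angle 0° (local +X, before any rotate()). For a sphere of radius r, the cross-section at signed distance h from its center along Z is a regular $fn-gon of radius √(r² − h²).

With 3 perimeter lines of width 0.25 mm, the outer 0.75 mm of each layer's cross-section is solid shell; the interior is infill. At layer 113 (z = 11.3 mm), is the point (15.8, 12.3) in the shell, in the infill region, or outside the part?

infill

At z = 11.3 mm: the cylinder: section is a regular 8-gon, circumradius r=3; the cylinder at (15, 3) is absent (z outside [11.5, 16]); the r=9.5 sphere at (13.5, 6.5) slices to a regular 8-gon of circumradius 7.198 (√(r²−h²) with h=6.2 from center); Taking the intersection: at least one operand is absent at this height, so nothing remains; the r=3 cylinder at (15, 11) gives a regular 8-gon of circumradius 3 (constant along its height); Combining (union): only the r=3 cylinder at (15, 11) is present, so the union is just that shape — 1 connected region. Overall, the cross-section is a single solid region. The nearest boundary edge runs (17.12, 13.12)→(15.00, 14.00); distance from the point to it = 1.26 mm. The point is inside the cross-section and 1.26 mm from the nearest boundary — more than the 0.75 mm shell width (3 × 0.25), so it's in the infill interior.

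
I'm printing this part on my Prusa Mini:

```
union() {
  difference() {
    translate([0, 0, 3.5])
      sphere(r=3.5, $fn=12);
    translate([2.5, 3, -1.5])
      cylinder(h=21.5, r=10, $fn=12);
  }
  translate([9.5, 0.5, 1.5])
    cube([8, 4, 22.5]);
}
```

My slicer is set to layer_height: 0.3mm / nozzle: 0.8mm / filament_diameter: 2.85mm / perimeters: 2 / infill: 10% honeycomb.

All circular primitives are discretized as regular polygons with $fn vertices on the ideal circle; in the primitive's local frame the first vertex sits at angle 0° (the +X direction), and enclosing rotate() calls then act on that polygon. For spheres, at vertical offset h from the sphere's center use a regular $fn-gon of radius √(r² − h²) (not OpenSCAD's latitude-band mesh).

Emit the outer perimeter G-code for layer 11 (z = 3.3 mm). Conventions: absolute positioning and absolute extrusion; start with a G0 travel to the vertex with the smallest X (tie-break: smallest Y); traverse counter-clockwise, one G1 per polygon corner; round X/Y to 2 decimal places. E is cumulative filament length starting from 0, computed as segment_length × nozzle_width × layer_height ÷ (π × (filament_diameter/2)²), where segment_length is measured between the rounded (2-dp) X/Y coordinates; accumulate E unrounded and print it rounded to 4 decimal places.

G0 X9.50 Y0.50 Z3.30
G1 X17.50 Y0.50 E0.3010
G1 X17.50 Y4.50 E0.4515
G1 X9.50 Y4.50 E0.7524
G1 X9.50 Y0.50 E0.9029

At z = 3.3 mm: the r=3.5 sphere slices to a regular 12-gon of circumradius 3.494 (√(r²−h²) with h=0.2 from center); the r=10 cylinder at (2.5, 3) gives a regular 12-gon of circumradius 10 (constant along its height); After the difference (first − rest): starting from the r=3.5 sphere, the r=10 cylinder at (2.5, 3) covers all of what remains (removes everything) — nothing remains; the 8×4 cube at (9.5, 0.5) contributes its full rectangle; Combining (union): only the 8×4 cube at (9.5, 0.5) is present, so the union is just that shape — 1 connected region. The outline is a single polygon with 4 vertices. Extrusion per mm of travel: 0.8 × 0.3 / (π × 1.425²) = 0.037621. Accumulating E over each segment gives final E = 0.9029.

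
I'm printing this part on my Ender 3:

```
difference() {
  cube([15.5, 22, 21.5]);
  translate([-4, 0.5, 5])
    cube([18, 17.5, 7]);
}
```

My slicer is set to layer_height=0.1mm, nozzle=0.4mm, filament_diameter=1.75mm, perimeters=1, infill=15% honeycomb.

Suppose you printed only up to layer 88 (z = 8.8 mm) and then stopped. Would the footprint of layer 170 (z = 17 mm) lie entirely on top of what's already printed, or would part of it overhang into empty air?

Compare the two slices. At z = 8.8: the 15.5×22 cube contributes its full rectangle (area 341.00 mm²); the cube at (-4, 0.5) (footprint 18×17.5) is included at this height (area 315.00 mm²); After the difference (first − rest): starting from the 15.5×22 cube (341.00 mm²), the 18×17.5 cube at (-4, 0.5) partially overlaps it — only the 245.00 mm² overlap (of its 315.00 mm²) is removed, clipping the outline — area = 96.00 mm². At z = 17: the cube is present — its section is the full 15.5×22 rectangle (area 341.00 mm²); the cube at (-4, 0.5) is absent (z outside [5, 12]); Subtracting the remaining from the first: none of the subtracted shapes is present at this height, so the 15.5×22 cube is unchanged — area = 341.00 mm². Checking containment: at z = 17 the cross-section extends beyond the z = 8.8 cross-section by about 245.00 mm².

part overhangs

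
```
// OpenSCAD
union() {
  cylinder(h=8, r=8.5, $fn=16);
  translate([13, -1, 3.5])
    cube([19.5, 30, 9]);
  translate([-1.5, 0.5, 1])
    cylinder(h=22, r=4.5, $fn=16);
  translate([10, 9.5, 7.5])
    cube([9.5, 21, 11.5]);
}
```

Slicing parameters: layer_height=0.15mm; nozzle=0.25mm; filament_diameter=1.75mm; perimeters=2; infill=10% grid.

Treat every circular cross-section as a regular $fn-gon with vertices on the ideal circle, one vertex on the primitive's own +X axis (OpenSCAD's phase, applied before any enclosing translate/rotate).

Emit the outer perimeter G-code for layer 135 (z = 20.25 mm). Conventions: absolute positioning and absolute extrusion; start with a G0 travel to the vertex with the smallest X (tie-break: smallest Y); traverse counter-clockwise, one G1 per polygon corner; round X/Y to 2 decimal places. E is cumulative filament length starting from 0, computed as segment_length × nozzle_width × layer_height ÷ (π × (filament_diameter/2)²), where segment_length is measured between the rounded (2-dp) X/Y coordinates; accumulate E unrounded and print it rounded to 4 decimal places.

At z = 20.25 mm: the cylinder does not reach this height (z outside [0, 8]); the cube at (13, -1) is not intersected at this z (z outside [3.5, 12.5]); the cylinder at (-1.5, 0.5): section is a regular 16-gon, circumradius r=4.5; the cube at (10, 9.5) is not intersected at this z (z outside [7.5, 19]); Combining (union): only the r=4.5 cylinder at (-1.5, 0.5) is present, so the union is just that shape — 1 connected region. The outline is a single polygon with 16 vertices. Extrusion per mm of travel: 0.25 × 0.15 / (π × 0.875²) = 0.015591. Accumulating E over each segment gives final E = 0.4380.

G0 X-6.00 Y0.50 Z20.25
G1 X-5.66 Y-1.22 E0.0273
G1 X-4.68 Y-2.68 E0.0547
G1 X-3.22 Y-3.66 E0.0822
G1 X-1.50 Y-4.00 E0.1095
G1 X0.22 Y-3.66 E0.1368
G1 X1.68 Y-2.68 E0.1642
G1 X2.66 Y-1.22 E0.1917
G1 X3.00 Y0.50 E0.2190
G1 X2.66 Y2.22 E0.2463
G1 X1.68 Y3.68 E0.2737
G1 X0.22 Y4.66 E0.3012
G1 X-1.50 Y5.00 E0.3285
G1 X-3.22 Y4.66 E0.3558
G1 X-4.68 Y3.68 E0.3832
G1 X-5.66 Y2.22 E0.4107
G1 X-6.00 Y0.50 E0.4380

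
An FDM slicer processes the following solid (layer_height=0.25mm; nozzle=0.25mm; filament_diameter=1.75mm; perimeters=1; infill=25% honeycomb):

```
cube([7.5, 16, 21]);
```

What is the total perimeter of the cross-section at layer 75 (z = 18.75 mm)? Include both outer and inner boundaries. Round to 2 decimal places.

At z = 18.75 mm: the 7.5×16 cube contributes its full rectangle (perimeter 47.00 mm). Overall, the cross-section is a single solid region. Total boundary length (outer) = 47.00 mm.

47.00 mm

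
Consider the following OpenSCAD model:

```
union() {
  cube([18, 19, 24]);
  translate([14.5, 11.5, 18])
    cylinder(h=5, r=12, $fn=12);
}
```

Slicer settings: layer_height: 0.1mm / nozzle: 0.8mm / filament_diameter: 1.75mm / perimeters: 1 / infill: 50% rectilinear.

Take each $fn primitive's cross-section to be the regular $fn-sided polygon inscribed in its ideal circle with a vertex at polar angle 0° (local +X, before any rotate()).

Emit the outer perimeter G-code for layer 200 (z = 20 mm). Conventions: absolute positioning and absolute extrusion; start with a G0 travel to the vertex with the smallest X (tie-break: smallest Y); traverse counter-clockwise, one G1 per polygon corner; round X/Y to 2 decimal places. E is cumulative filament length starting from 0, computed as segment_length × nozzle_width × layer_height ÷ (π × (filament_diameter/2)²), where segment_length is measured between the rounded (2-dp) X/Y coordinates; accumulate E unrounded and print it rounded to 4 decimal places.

At z = 20 mm: the cube (footprint 18×19) is included at this height; the cylinder at (14.5, 11.5): section is a regular 12-gon, circumradius r=12; Merging all regions: the regions partially overlap (shared area 255.32 mm²), so overlapping operands fuse into one piece — 1 connected region. The outline is a single polygon with 15 vertices. Extrusion per mm of travel: 0.8 × 0.1 / (π × 0.875²) = 0.033260. Accumulating E over each segment gives final E = 2.8977.

G0 X0.00 Y0.00 Z20.00
G1 X12.63 Y0.00 E0.4201
G1 X14.50 Y-0.50 E0.4845
G1 X16.37 Y0.00 E0.5488
G1 X18.00 Y0.00 E0.6031
G1 X18.00 Y0.44 E0.6177
G1 X20.50 Y1.11 E0.7038
G1 X24.89 Y5.50 E0.9103
G1 X26.50 Y11.50 E1.1169
G1 X24.89 Y17.50 E1.3235
G1 X20.50 Y21.89 E1.5300
G1 X14.50 Y23.50 E1.7366
G1 X8.50 Y21.89 E1.9432
G1 X5.61 Y19.00 E2.0792
G1 X0.00 Y19.00 E2.2658
G1 X0.00 Y0.00 E2.8977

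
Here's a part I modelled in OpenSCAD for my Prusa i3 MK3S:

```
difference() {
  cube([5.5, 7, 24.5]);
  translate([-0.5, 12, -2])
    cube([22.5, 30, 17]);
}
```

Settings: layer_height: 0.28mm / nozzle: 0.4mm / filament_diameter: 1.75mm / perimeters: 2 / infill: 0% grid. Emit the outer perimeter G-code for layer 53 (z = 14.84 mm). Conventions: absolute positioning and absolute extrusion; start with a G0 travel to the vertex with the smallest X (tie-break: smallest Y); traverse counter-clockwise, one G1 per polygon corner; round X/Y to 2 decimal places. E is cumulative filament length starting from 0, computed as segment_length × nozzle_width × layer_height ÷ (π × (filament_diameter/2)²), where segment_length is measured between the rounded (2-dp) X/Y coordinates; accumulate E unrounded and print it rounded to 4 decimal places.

G0 X0.00 Y0.00 Z14.84
G1 X5.50 Y0.00 E0.2561
G1 X5.50 Y7.00 E0.5821
G1 X0.00 Y7.00 E0.8382
G1 X0.00 Y0.00 E1.1641

At z = 14.84 mm: the cube (footprint 5.5×7) is included at this height; the cube at (-0.5, 12) (footprint 22.5×30) is included at this height; Subtracting the remaining from the first: starting from the 5.5×7 cube, the 22.5×30 cube at (-0.5, 12) misses the remaining region (no effect) — 1 connected region. The outline is a single polygon with 4 vertices. Extrusion per mm of travel: 0.4 × 0.28 / (π × 0.875²) = 0.046564. Accumulating E over each segment gives final E = 1.1641.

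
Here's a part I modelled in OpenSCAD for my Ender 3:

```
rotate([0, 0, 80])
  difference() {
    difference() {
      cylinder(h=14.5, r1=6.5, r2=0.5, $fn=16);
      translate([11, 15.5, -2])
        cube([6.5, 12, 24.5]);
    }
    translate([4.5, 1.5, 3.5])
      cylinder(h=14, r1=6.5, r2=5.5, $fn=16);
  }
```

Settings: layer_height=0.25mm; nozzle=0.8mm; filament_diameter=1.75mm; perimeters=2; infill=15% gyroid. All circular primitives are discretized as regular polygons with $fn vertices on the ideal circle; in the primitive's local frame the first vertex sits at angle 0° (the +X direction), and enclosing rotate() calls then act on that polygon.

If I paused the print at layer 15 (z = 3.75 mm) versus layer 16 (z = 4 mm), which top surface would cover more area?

Layer 15 (z = 3.75): the cone: at t=0.259 of its height the radius interpolates to r₁+(r₂−r₁)t = 4.948, giving a regular 16-gon of that circumradius (area = (16/2)·4.948²·sin(360°/16) = 74.96 mm²); the cube at (11, 15.5) is present — its section is the full 6.5×12 rectangle (area 78.00 mm²); Taking the first minus the rest: starting from the cone (74.96 mm²), the 6.5×12 cube at (11, 15.5) misses the remaining region (no effect) — area = 74.96 mm²; the cone at (4.5, 1.5): at t=0.018 of its height the radius interpolates to r₁+(r₂−r₁)t = 6.482, giving a regular 16-gon of that circumradius (area = (16/2)·6.482²·sin(360°/16) = 128.64 mm²); Taking the first minus the rest: starting from the result so far (74.96 mm²), the cone at (4.5, 1.5) partially overlaps it — only the 46.91 mm² overlap (of its 128.64 mm²) is removed, clipping the outline — area = 28.05 mm²; (rotated 80° about Z; rotation is an isometry so areas/perimeters/island counts are preserved). So its area = 28.05 mm². Layer 16 (z = 4): the cone contributes a regular 16-gon of circumradius 4.845 (interpolated between r1=6.5 and r2=0.5 at t=0.276) (area = (16/2)·4.845²·sin(360°/16) = 71.86 mm²); the 6.5×12 cube at (11, 15.5) contributes its full rectangle (area 78.00 mm²); Subtracting the remaining from the first: starting from the cone (71.86 mm²), the 6.5×12 cube at (11, 15.5) misses the remaining region (no effect) — area = 71.86 mm²; the cone at (4.5, 1.5) contributes a regular 16-gon of circumradius 6.464 (interpolated between r1=6.5 and r2=5.5 at t=0.036) (area = (16/2)·6.464²·sin(360°/16) = 127.93 mm²); Taking the first minus the rest: starting from the result so far (71.86 mm²), the cone at (4.5, 1.5) partially overlaps it — only the 45.27 mm² overlap (of its 127.93 mm²) is removed, clipping the outline — area = 26.59 mm²; (rotated 80° about Z; rotation is an isometry so areas/perimeters/island counts are preserved). So its area = 26.59 mm². Layer 15 is larger (28.05 vs 26.59 mm²).

layer 15 (z = 3.75 mm)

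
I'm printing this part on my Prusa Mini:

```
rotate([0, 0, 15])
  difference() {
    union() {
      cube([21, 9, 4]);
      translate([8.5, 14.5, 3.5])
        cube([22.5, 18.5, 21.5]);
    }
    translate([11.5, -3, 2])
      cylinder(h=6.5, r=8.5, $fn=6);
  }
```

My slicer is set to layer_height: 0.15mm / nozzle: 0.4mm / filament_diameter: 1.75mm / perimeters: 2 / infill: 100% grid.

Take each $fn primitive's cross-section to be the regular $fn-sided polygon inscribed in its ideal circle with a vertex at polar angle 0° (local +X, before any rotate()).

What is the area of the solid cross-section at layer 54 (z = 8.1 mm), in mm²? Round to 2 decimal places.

At z = 8.1 mm: the cube is absent (z outside [0, 4]); the cube at (8.5, 14.5) is present — its section is the full 22.5×18.5 rectangle (area 416.25 mm²); Taking the union: only the 22.5×18.5 cube at (8.5, 14.5) is present, so the union is just that shape — area = 416.25 mm²; the r=8.5 cylinder at (11.5, -3) contributes a regular 6-gon of circumradius 8.5 (area = (6/2)·8.500²·sin(360°/6) = 187.71 mm²); After the difference (first − rest): starting from the result so far (416.25 mm²), the r=8.5 cylinder at (11.5, -3) misses the remaining region (no effect) — area = 416.25 mm²; (rotated 15° about Z; rotation is an isometry so areas/perimeters/island counts are preserved). Overall, the cross-section is a single solid region. Net area = 416.25 mm².

416.25 mm²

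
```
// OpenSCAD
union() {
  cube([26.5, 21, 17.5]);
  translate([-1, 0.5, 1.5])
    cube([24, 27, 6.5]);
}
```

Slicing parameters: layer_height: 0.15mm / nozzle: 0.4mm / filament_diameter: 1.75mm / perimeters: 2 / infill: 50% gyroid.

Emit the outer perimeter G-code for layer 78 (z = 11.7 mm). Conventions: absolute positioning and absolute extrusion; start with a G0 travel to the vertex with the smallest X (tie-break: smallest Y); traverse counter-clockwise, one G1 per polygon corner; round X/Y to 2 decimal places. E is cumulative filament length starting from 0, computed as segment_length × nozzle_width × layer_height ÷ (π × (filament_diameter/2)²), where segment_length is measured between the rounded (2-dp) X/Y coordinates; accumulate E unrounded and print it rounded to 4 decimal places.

G0 X0.00 Y0.00 Z11.70
G1 X26.50 Y0.00 E0.6610
G1 X26.50 Y21.00 E1.1849
G1 X0.00 Y21.00 E1.8459
G1 X0.00 Y0.00 E2.3698

At z = 11.7 mm: the cube is present — its section is the full 26.5×21 rectangle; the cube at (-1, 0.5) is absent (z outside [1.5, 8]); Merging all regions: only the 26.5×21 cube is present, so the union is just that shape — 1 connected region. The outline is a single polygon with 4 vertices. Extrusion per mm of travel: 0.4 × 0.15 / (π × 0.875²) = 0.024945. Accumulating E over each segment gives final E = 2.3698.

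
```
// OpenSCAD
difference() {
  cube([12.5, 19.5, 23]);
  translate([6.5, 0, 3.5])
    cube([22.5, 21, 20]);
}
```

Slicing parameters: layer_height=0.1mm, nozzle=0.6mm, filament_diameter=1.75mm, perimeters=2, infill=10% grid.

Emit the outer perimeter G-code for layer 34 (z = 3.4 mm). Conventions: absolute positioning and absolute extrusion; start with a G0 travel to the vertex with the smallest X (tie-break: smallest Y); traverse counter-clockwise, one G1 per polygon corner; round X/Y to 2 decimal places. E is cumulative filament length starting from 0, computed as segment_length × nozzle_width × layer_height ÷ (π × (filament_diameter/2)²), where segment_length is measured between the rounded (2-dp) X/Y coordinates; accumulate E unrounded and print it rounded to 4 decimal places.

G0 X0.00 Y0.00 Z3.40
G1 X12.50 Y0.00 E0.3118
G1 X12.50 Y19.50 E0.7982
G1 X0.00 Y19.50 E1.1101
G1 X0.00 Y0.00 E1.5965

At z = 3.4 mm: the cube is present — its section is the full 12.5×19.5 rectangle; the cube at (6.5, 0) is not intersected at this z (z outside [3.5, 23.5]); After the difference (first − rest): none of the subtracted shapes is present at this height, so the 12.5×19.5 cube is unchanged — 1 connected region. The outline is a single polygon with 4 vertices. Extrusion per mm of travel: 0.6 × 0.1 / (π × 0.875²) = 0.024945. Accumulating E over each segment gives final E = 1.5965.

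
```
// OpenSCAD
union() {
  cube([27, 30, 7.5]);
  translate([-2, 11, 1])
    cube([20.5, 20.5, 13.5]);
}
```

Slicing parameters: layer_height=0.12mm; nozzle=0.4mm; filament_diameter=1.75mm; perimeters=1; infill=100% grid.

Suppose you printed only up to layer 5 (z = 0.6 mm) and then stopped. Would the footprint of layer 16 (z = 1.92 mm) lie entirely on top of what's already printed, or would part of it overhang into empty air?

part overhangs

Compare the two slices. At z = 0.6: the cube (footprint 27×30) is included at this height (area 810.00 mm²); the cube at (-2, 11) is absent (z outside [1, 14.5]); Combining (union): only the 27×30 cube is present, so the union is just that shape — area = 810.00 mm². At z = 1.92: the cube (footprint 27×30) is included at this height (area 810.00 mm²); the cube at (-2, 11) (footprint 20.5×20.5) is included at this height (area 420.25 mm²); Combining (union): the regions partially overlap — summed areas 1230.25 mm² minus the doubly-counted overlap 351.50 mm² gives 878.75 mm² — area = 878.75 mm². Checking containment: at z = 1.92 the cross-section extends beyond the z = 0.6 cross-section by about 68.75 mm².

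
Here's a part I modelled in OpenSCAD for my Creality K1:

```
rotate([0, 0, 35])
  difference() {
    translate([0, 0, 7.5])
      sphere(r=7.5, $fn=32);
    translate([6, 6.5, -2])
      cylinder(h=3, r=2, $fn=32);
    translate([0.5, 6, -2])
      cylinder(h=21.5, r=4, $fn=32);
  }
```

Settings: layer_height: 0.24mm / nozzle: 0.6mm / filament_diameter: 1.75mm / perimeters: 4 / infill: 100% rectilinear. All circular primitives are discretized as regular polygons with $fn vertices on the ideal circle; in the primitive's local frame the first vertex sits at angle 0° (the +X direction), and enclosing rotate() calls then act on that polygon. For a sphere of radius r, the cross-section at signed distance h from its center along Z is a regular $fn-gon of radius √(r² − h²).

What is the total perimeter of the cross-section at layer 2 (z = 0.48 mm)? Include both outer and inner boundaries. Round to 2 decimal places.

16.48 mm

At z = 0.48 mm: the sphere: section is a regular 32-gon, circumradius = √(r²−h²) = √(7.5²−7.02²) = 2.640 (perimeter = 2·32·2.640·sin(180°/32) = 16.56 mm); the r=2 cylinder at (6, 6.5) gives a regular 32-gon of circumradius 2 (constant along its height) (perimeter = 2·32·2.000·sin(180°/32) = 12.55 mm); the r=4 cylinder at (0.5, 6) contributes a regular 32-gon of circumradius 4 (perimeter = 2·32·4.000·sin(180°/32) = 25.09 mm); Taking the first minus the rest: starting from the r=7.5 sphere, the r=2 cylinder at (6, 6.5) misses the remaining region (no effect); the r=4 cylinder at (0.5, 6) partially overlaps it — only the 1.08 mm² overlap (of its 49.94 mm²) is removed, clipping the outline — boundary = 16.48 mm; (whole slice rotated 35° about Z — lengths, areas and connectivity unchanged). Overall, the cross-section is a single solid region. Total boundary length (outer) = 16.48 mm.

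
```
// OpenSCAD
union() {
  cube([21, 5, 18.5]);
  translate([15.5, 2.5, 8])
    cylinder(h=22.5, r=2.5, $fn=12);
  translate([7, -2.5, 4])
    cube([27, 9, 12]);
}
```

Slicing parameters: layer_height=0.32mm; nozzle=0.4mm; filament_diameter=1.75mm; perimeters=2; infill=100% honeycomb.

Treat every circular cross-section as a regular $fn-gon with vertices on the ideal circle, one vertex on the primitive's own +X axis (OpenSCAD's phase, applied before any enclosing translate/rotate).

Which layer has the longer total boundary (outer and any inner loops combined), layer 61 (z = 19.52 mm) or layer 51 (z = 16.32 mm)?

Layer 61 (z = 19.52): the cube is not intersected at this z (z outside [0, 18.5]); the r=2.5 cylinder at (15.5, 2.5) contributes a regular 12-gon of circumradius 2.5 (perimeter = 2·12·2.500·sin(180°/12) = 15.53 mm); the cube at (7, -2.5) does not reach this height (z outside [4, 16]); Merging all regions: only the r=2.5 cylinder at (15.5, 2.5) is present, so the union is just that shape — boundary = 15.53 mm. So its perimeter = 15.53 mm. Layer 51 (z = 16.32): the cube is present — its section is the full 21×5 rectangle (perimeter 52.00 mm); the r=2.5 cylinder at (15.5, 2.5) gives a regular 12-gon of circumradius 2.5 (constant along its height) (perimeter = 2·12·2.500·sin(180°/12) = 15.53 mm); the cube at (7, -2.5) is not intersected at this z (z outside [4, 16]); Merging all regions: the r=2.5 cylinder at (15.5, 2.5) lies entirely inside the 21×5 cube, so the union is just the 21×5 cube — boundary = 52.00 mm. So its perimeter = 52.00 mm. Layer 51 is larger (52.00 vs 15.53 mm).

layer 51 (z = 16.32 mm)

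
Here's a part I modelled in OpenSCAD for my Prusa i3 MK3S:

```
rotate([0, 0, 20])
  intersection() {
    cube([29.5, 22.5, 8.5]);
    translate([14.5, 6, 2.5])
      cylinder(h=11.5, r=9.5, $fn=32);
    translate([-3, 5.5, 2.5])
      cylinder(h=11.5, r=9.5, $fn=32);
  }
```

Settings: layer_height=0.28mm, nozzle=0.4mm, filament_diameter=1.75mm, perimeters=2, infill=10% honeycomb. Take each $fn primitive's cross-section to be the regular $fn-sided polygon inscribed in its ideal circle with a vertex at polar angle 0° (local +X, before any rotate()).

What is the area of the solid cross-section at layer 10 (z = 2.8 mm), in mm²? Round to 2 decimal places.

6.95 mm²

At z = 2.8 mm: the 29.5×22.5 cube contributes its full rectangle (area 663.75 mm²); the r=9.5 cylinder at (14.5, 6) contributes a regular 32-gon of circumradius 9.5 (area = (32/2)·9.500²·sin(360°/32) = 281.71 mm²); the r=9.5 cylinder at (-3, 5.5) gives a regular 32-gon of circumradius 9.5 (constant along its height) (area = (32/2)·9.500²·sin(360°/32) = 281.71 mm²); Taking the intersection: the r=9.5 cylinder at (14.5, 6) partially overlaps the 29.5×22.5 cube; clipping to the common part keeps 246.35 mm²; the r=9.5 cylinder at (-3, 5.5) partially overlaps the running intersection; clipping to the common part keeps 6.95 mm² — area = 6.95 mm²; (rotated 20° about Z; rotation is an isometry so areas/perimeters/island counts are preserved). Overall, the cross-section is a single solid region. Net area = 6.95 mm².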